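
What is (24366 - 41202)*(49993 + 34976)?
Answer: -1430538084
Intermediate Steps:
(24366 - 41202)*(49993 + 34976) = -16836*84969 = -1430538084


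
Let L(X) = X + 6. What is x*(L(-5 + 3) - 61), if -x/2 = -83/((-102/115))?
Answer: 181355/17 ≈ 10668.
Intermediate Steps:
L(X) = 6 + X
x = -9545/51 (x = -(-166)/((-102/115)) = -(-166)/((-102*1/115)) = -(-166)/(-102/115) = -(-166)*(-115)/102 = -2*9545/102 = -9545/51 ≈ -187.16)
x*(L(-5 + 3) - 61) = -9545*((6 + (-5 + 3)) - 61)/51 = -9545*((6 - 2) - 61)/51 = -9545*(4 - 61)/51 = -9545/51*(-57) = 181355/17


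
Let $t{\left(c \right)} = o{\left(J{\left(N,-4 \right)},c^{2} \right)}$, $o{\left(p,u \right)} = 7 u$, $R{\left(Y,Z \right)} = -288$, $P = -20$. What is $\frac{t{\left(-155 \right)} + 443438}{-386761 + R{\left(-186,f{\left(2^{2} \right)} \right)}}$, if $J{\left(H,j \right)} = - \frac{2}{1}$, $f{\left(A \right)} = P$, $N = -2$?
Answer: $- \frac{611613}{387049} \approx -1.5802$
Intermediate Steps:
$f{\left(A \right)} = -20$
$J{\left(H,j \right)} = -2$ ($J{\left(H,j \right)} = \left(-2\right) 1 = -2$)
$t{\left(c \right)} = 7 c^{2}$
$\frac{t{\left(-155 \right)} + 443438}{-386761 + R{\left(-186,f{\left(2^{2} \right)} \right)}} = \frac{7 \left(-155\right)^{2} + 443438}{-386761 - 288} = \frac{7 \cdot 24025 + 443438}{-387049} = \left(168175 + 443438\right) \left(- \frac{1}{387049}\right) = 611613 \left(- \frac{1}{387049}\right) = - \frac{611613}{387049}$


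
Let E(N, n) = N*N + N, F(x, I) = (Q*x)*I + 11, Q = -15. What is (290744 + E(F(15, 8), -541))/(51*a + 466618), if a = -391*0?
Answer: 1744738/233309 ≈ 7.4782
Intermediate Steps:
a = 0
F(x, I) = 11 - 15*I*x (F(x, I) = (-15*x)*I + 11 = -15*I*x + 11 = 11 - 15*I*x)
E(N, n) = N + N**2 (E(N, n) = N**2 + N = N + N**2)
(290744 + E(F(15, 8), -541))/(51*a + 466618) = (290744 + (11 - 15*8*15)*(1 + (11 - 15*8*15)))/(51*0 + 466618) = (290744 + (11 - 1800)*(1 + (11 - 1800)))/(0 + 466618) = (290744 - 1789*(1 - 1789))/466618 = (290744 - 1789*(-1788))*(1/466618) = (290744 + 3198732)*(1/466618) = 3489476*(1/466618) = 1744738/233309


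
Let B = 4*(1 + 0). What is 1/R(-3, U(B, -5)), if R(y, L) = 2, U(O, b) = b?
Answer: ½ ≈ 0.50000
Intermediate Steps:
B = 4 (B = 4*1 = 4)
1/R(-3, U(B, -5)) = 1/2 = ½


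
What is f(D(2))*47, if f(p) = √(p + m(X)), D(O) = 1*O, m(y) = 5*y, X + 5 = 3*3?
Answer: 47*√22 ≈ 220.45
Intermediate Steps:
X = 4 (X = -5 + 3*3 = -5 + 9 = 4)
D(O) = O
f(p) = √(20 + p) (f(p) = √(p + 5*4) = √(p + 20) = √(20 + p))
f(D(2))*47 = √(20 + 2)*47 = √22*47 = 47*√22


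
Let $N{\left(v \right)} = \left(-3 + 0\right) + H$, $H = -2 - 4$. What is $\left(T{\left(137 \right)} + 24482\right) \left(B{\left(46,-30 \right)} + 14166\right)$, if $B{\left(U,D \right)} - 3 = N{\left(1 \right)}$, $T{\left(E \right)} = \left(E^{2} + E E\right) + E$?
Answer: $880143120$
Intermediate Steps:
$H = -6$ ($H = -2 - 4 = -6$)
$N{\left(v \right)} = -9$ ($N{\left(v \right)} = \left(-3 + 0\right) - 6 = -3 - 6 = -9$)
$T{\left(E \right)} = E + 2 E^{2}$ ($T{\left(E \right)} = \left(E^{2} + E^{2}\right) + E = 2 E^{2} + E = E + 2 E^{2}$)
$B{\left(U,D \right)} = -6$ ($B{\left(U,D \right)} = 3 - 9 = -6$)
$\left(T{\left(137 \right)} + 24482\right) \left(B{\left(46,-30 \right)} + 14166\right) = \left(137 \left(1 + 2 \cdot 137\right) + 24482\right) \left(-6 + 14166\right) = \left(137 \left(1 + 274\right) + 24482\right) 14160 = \left(137 \cdot 275 + 24482\right) 14160 = \left(37675 + 24482\right) 14160 = 62157 \cdot 14160 = 880143120$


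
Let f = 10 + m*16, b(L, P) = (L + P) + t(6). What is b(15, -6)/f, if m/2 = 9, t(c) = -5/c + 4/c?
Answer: 53/1788 ≈ 0.029642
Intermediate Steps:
t(c) = -1/c
m = 18 (m = 2*9 = 18)
b(L, P) = -⅙ + L + P (b(L, P) = (L + P) - 1/6 = (L + P) - 1*⅙ = (L + P) - ⅙ = -⅙ + L + P)
f = 298 (f = 10 + 18*16 = 10 + 288 = 298)
b(15, -6)/f = (-⅙ + 15 - 6)/298 = (53/6)*(1/298) = 53/1788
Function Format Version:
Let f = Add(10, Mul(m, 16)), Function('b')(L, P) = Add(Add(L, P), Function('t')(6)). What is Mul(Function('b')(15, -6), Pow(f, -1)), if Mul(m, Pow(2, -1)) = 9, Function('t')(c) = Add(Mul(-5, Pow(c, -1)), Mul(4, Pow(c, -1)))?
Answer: Rational(53, 1788) ≈ 0.029642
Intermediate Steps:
Function('t')(c) = Mul(-1, Pow(c, -1))
m = 18 (m = Mul(2, 9) = 18)
Function('b')(L, P) = Add(Rational(-1, 6), L, P) (Function('b')(L, P) = Add(Add(L, P), Mul(-1, Pow(6, -1))) = Add(Add(L, P), Mul(-1, Rational(1, 6))) = Add(Add(L, P), Rational(-1, 6)) = Add(Rational(-1, 6), L, P))
f = 298 (f = Add(10, Mul(18, 16)) = Add(10, 288) = 298)
Mul(Function('b')(15, -6), Pow(f, -1)) = Mul(Add(Rational(-1, 6), 15, -6), Pow(298, -1)) = Mul(Rational(53, 6), Rational(1, 298)) = Rational(53, 1788)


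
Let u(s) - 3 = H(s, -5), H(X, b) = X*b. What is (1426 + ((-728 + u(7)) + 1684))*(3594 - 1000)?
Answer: 6095900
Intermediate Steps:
u(s) = 3 - 5*s (u(s) = 3 + s*(-5) = 3 - 5*s)
(1426 + ((-728 + u(7)) + 1684))*(3594 - 1000) = (1426 + ((-728 + (3 - 5*7)) + 1684))*(3594 - 1000) = (1426 + ((-728 + (3 - 35)) + 1684))*2594 = (1426 + ((-728 - 32) + 1684))*2594 = (1426 + (-760 + 1684))*2594 = (1426 + 924)*2594 = 2350*2594 = 6095900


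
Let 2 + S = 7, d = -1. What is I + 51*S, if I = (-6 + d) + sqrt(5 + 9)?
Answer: 248 + sqrt(14) ≈ 251.74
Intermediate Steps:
S = 5 (S = -2 + 7 = 5)
I = -7 + sqrt(14) (I = (-6 - 1) + sqrt(5 + 9) = -7 + sqrt(14) ≈ -3.2583)
I + 51*S = (-7 + sqrt(14)) + 51*5 = (-7 + sqrt(14)) + 255 = 248 + sqrt(14)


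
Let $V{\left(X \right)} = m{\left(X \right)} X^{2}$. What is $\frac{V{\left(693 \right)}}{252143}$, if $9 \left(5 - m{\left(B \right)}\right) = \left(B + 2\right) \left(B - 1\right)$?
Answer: $- \frac{25661038095}{252143} \approx -1.0177 \cdot 10^{5}$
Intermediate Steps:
$m{\left(B \right)} = 5 - \frac{\left(-1 + B\right) \left(2 + B\right)}{9}$ ($m{\left(B \right)} = 5 - \frac{\left(B + 2\right) \left(B - 1\right)}{9} = 5 - \frac{\left(2 + B\right) \left(-1 + B\right)}{9} = 5 - \frac{\left(-1 + B\right) \left(2 + B\right)}{9}$)
$V{\left(X \right)} = X^{2} \left(\frac{47}{9} - \frac{X}{9} - \frac{X^{2}}{9}\right)$ ($V{\left(X \right)} = \left(\frac{47}{9} - \frac{X}{9} - \frac{X^{2}}{9}\right) X^{2} = X^{2} \left(\frac{47}{9} - \frac{X}{9} - \frac{X^{2}}{9}\right)$)
$\frac{V{\left(693 \right)}}{252143} = \frac{\frac{1}{9} \cdot 693^{2} \left(47 - 693 - 693^{2}\right)}{252143} = \frac{1}{9} \cdot 480249 \left(47 - 693 - 480249\right) \frac{1}{252143} = \frac{1}{9} \cdot 480249 \left(-480895\right) \frac{1}{252143} = \left(-25661038095\right) \frac{1}{252143} = - \frac{25661038095}{252143}$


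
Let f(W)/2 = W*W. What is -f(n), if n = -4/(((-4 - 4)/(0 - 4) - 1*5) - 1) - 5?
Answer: -32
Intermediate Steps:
n = -4 (n = -4/((-8/(-4) - 5) - 1) - 5 = -4/((-8*(-1/4) - 5) - 1) - 5 = -4/((2 - 5) - 1) - 5 = -4/(-3 - 1) - 5 = -4/(-4) - 5 = -4*(-1/4) - 5 = 1 - 5 = -4)
f(W) = 2*W**2 (f(W) = 2*(W*W) = 2*W**2)
-f(n) = -2*(-4)**2 = -2*16 = -1*32 = -32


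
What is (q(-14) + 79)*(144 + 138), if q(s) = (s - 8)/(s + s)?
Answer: 157497/7 ≈ 22500.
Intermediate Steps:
q(s) = (-8 + s)/(2*s) (q(s) = (-8 + s)/((2*s)) = (-8 + s)*(1/(2*s)) = (-8 + s)/(2*s))
(q(-14) + 79)*(144 + 138) = ((1/2)*(-8 - 14)/(-14) + 79)*(144 + 138) = ((1/2)*(-1/14)*(-22) + 79)*282 = (11/14 + 79)*282 = (1117/14)*282 = 157497/7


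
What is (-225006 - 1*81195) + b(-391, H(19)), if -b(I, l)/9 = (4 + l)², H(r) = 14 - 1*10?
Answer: -306777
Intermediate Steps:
H(r) = 4 (H(r) = 14 - 10 = 4)
b(I, l) = -9*(4 + l)²
(-225006 - 1*81195) + b(-391, H(19)) = (-225006 - 1*81195) - 9*(4 + 4)² = (-225006 - 81195) - 9*8² = -306201 - 9*64 = -306201 - 576 = -306777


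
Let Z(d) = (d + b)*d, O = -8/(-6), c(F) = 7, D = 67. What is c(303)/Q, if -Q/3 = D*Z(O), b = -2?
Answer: 21/536 ≈ 0.039179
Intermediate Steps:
O = 4/3 (O = -8*(-⅙) = 4/3 ≈ 1.3333)
Z(d) = d*(-2 + d) (Z(d) = (d - 2)*d = (-2 + d)*d = d*(-2 + d))
Q = 536/3 (Q = -201*4*(-2 + 4/3)/3 = -201*(4/3)*(-⅔) = -201*(-8)/9 = -3*(-536/9) = 536/3 ≈ 178.67)
c(303)/Q = 7/(536/3) = 7*(3/536) = 21/536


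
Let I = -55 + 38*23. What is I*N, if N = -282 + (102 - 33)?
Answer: -174447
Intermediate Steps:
N = -213 (N = -282 + 69 = -213)
I = 819 (I = -55 + 874 = 819)
I*N = 819*(-213) = -174447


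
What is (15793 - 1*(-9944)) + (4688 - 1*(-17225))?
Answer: 47650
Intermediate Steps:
(15793 - 1*(-9944)) + (4688 - 1*(-17225)) = (15793 + 9944) + (4688 + 17225) = 25737 + 21913 = 47650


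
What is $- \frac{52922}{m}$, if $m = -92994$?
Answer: $\frac{26461}{46497} \approx 0.56909$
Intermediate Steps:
$- \frac{52922}{m} = - \frac{52922}{-92994} = \left(-52922\right) \left(- \frac{1}{92994}\right) = \frac{26461}{46497}$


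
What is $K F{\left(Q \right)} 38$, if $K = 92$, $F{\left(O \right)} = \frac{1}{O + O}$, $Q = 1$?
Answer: $1748$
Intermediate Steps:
$F{\left(O \right)} = \frac{1}{2 O}$
$K F{\left(Q \right)} 38 = 92 \frac{1}{2 \cdot 1} \cdot 38 = 92 \cdot \frac{1}{2} \cdot 1 \cdot 38 = 92 \cdot \frac{1}{2} \cdot 38 = 46 \cdot 38 = 1748$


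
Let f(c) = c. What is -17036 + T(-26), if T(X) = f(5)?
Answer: -17031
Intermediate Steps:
T(X) = 5
-17036 + T(-26) = -17036 + 5 = -17031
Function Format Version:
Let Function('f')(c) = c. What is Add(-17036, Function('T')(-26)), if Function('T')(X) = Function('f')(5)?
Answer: -17031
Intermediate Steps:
Function('T')(X) = 5
Add(-17036, Function('T')(-26)) = Add(-17036, 5) = -17031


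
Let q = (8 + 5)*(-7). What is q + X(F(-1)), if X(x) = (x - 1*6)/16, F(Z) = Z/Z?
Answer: -1461/16 ≈ -91.313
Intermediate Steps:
F(Z) = 1
X(x) = -3/8 + x/16 (X(x) = (x - 6)*(1/16) = (-6 + x)*(1/16) = -3/8 + x/16)
q = -91 (q = 13*(-7) = -91)
q + X(F(-1)) = -91 + (-3/8 + (1/16)*1) = -91 + (-3/8 + 1/16) = -91 - 5/16 = -1461/16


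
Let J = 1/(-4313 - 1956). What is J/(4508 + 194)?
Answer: -1/29476838 ≈ -3.3925e-8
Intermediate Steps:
J = -1/6269 (J = 1/(-6269) = -1/6269 ≈ -0.00015952)
J/(4508 + 194) = -1/(6269*(4508 + 194)) = -1/6269/4702 = -1/6269*1/4702 = -1/29476838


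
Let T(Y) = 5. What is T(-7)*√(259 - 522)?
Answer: 5*I*√263 ≈ 81.086*I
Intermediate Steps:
T(-7)*√(259 - 522) = 5*√(259 - 522) = 5*√(-263) = 5*(I*√263) = 5*I*√263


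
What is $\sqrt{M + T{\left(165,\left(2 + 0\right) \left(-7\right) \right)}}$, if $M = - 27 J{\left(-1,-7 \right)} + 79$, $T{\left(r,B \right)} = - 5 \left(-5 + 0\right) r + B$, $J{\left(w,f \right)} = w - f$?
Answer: $2 \sqrt{1007} \approx 63.467$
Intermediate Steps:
$T{\left(r,B \right)} = B + 25 r$ ($T{\left(r,B \right)} = \left(-5\right) \left(-5\right) r + B = 25 r + B = B + 25 r$)
$M = -83$ ($M = - 27 \left(-1 - -7\right) + 79 = - 27 \left(-1 + 7\right) + 79 = \left(-27\right) 6 + 79 = -162 + 79 = -83$)
$\sqrt{M + T{\left(165,\left(2 + 0\right) \left(-7\right) \right)}} = \sqrt{-83 + \left(\left(2 + 0\right) \left(-7\right) + 25 \cdot 165\right)} = \sqrt{-83 + \left(2 \left(-7\right) + 4125\right)} = \sqrt{-83 + \left(-14 + 4125\right)} = \sqrt{-83 + 4111} = \sqrt{4028} = 2 \sqrt{1007}$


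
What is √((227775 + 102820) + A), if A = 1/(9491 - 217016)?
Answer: √569504443931574/41505 ≈ 574.97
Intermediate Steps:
A = -1/207525 (A = 1/(-207525) = -1/207525 ≈ -4.8187e-6)
√((227775 + 102820) + A) = √((227775 + 102820) - 1/207525) = √(330595 - 1/207525) = √(68606727374/207525) = √569504443931574/41505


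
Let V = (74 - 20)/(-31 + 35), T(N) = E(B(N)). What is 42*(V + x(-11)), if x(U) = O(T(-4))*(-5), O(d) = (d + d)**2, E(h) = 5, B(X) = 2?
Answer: -20433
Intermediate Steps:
T(N) = 5
O(d) = 4*d**2 (O(d) = (2*d)**2 = 4*d**2)
V = 27/2 (V = 54/4 = 54*(1/4) = 27/2 ≈ 13.500)
x(U) = -500 (x(U) = (4*5**2)*(-5) = (4*25)*(-5) = 100*(-5) = -500)
42*(V + x(-11)) = 42*(27/2 - 500) = 42*(-973/2) = -20433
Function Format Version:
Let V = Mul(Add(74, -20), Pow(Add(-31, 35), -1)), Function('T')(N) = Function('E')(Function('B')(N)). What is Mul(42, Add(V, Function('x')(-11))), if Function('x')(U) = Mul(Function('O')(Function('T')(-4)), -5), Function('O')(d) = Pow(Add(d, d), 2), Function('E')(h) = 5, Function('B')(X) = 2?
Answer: -20433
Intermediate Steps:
Function('T')(N) = 5
Function('O')(d) = Mul(4, Pow(d, 2)) (Function('O')(d) = Pow(Mul(2, d), 2) = Mul(4, Pow(d, 2)))
V = Rational(27, 2) (V = Mul(54, Pow(4, -1)) = Mul(54, Rational(1, 4)) = Rational(27, 2) ≈ 13.500)
Function('x')(U) = -500 (Function('x')(U) = Mul(Mul(4, Pow(5, 2)), -5) = Mul(Mul(4, 25), -5) = Mul(100, -5) = -500)
Mul(42, Add(V, Function('x')(-11))) = Mul(42, Add(Rational(27, 2), -500)) = Mul(42, Rational(-973, 2)) = -20433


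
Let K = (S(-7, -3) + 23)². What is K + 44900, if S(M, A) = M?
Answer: 45156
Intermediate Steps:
K = 256 (K = (-7 + 23)² = 16² = 256)
K + 44900 = 256 + 44900 = 45156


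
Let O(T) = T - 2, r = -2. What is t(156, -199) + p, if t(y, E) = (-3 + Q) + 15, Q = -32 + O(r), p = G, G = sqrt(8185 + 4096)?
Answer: -24 + sqrt(12281) ≈ 86.820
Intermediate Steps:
O(T) = -2 + T
G = sqrt(12281) ≈ 110.82
p = sqrt(12281) ≈ 110.82
Q = -36 (Q = -32 + (-2 - 2) = -32 - 4 = -36)
t(y, E) = -24 (t(y, E) = (-3 - 36) + 15 = -39 + 15 = -24)
t(156, -199) + p = -24 + sqrt(12281)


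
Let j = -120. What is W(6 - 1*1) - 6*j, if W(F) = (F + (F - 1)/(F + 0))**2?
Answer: 18841/25 ≈ 753.64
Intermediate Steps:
W(F) = (F + (-1 + F)/F)**2
W(6 - 1*1) - 6*j = (-1 + (6 - 1*1) + (6 - 1*1)**2)**2/(6 - 1*1)**2 - 6*(-120) = (-1 + (6 - 1) + (6 - 1)**2)**2/(6 - 1)**2 + 720 = (-1 + 5 + 5**2)**2/5**2 + 720 = (-1 + 5 + 25)**2/25 + 720 = (1/25)*29**2 + 720 = (1/25)*841 + 720 = 841/25 + 720 = 18841/25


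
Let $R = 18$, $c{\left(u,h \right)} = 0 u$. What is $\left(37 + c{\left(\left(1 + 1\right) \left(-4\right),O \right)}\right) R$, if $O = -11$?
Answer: $666$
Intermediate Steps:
$c{\left(u,h \right)} = 0$
$\left(37 + c{\left(\left(1 + 1\right) \left(-4\right),O \right)}\right) R = \left(37 + 0\right) 18 = 37 \cdot 18 = 666$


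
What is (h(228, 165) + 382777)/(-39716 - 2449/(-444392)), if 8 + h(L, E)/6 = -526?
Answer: -168679204616/17649470223 ≈ -9.5572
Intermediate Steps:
h(L, E) = -3204 (h(L, E) = -48 + 6*(-526) = -48 - 3156 = -3204)
(h(228, 165) + 382777)/(-39716 - 2449/(-444392)) = (-3204 + 382777)/(-39716 - 2449/(-444392)) = 379573/(-39716 - 2449*(-1/444392)) = 379573/(-39716 + 2449/444392) = 379573/(-17649470223/444392) = 379573*(-444392/17649470223) = -168679204616/17649470223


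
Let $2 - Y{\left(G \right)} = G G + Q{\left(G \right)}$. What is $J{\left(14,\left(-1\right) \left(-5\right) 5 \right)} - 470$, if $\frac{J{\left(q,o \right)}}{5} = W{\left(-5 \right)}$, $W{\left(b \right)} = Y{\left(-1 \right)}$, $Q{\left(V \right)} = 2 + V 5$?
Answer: $-450$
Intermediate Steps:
$Q{\left(V \right)} = 2 + 5 V$
$Y{\left(G \right)} = - G^{2} - 5 G$ ($Y{\left(G \right)} = 2 - \left(G G + \left(2 + 5 G\right)\right) = 2 - \left(G^{2} + \left(2 + 5 G\right)\right) = 2 - \left(2 + G^{2} + 5 G\right) = - G^{2} - 5 G$)
$W{\left(b \right)} = 4$ ($W{\left(b \right)} = - (-5 - -1) = - (-5 + 1) = \left(-1\right) \left(-4\right) = 4$)
$J{\left(q,o \right)} = 20$ ($J{\left(q,o \right)} = 5 \cdot 4 = 20$)
$J{\left(14,\left(-1\right) \left(-5\right) 5 \right)} - 470 = 20 - 470 = -450$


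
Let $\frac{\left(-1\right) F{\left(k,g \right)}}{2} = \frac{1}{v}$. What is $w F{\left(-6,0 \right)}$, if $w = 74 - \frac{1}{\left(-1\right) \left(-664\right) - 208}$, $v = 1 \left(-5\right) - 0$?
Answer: $\frac{33743}{1140} \approx 29.599$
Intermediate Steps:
$v = -5$ ($v = -5 + 0 = -5$)
$w = \frac{33743}{456}$ ($w = 74 - \frac{1}{664 - 208} = 74 - \frac{1}{456} = \frac{33743}{456} \approx 73.998$)
$F{\left(k,g \right)} = \frac{2}{5}$ ($F{\left(k,g \right)} = - \frac{2}{-5} = \left(-2\right) \left(- \frac{1}{5}\right) = \frac{2}{5}$)
$w F{\left(-6,0 \right)} = \frac{33743}{456} \cdot \frac{2}{5} = \frac{33743}{1140}$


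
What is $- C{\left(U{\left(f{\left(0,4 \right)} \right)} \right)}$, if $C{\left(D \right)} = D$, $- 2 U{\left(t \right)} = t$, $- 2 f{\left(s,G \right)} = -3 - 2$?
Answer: $\frac{5}{4} \approx 1.25$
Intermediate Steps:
$f{\left(s,G \right)} = \frac{5}{2}$ ($f{\left(s,G \right)} = - \frac{-3 - 2}{2} = \left(- \frac{1}{2}\right) \left(-5\right) = \frac{5}{2}$)
$U{\left(t \right)} = - \frac{t}{2}$
$- C{\left(U{\left(f{\left(0,4 \right)} \right)} \right)} = - \frac{\left(-1\right) 5}{2 \cdot 2} = \left(-1\right) \left(- \frac{5}{4}\right) = \frac{5}{4}$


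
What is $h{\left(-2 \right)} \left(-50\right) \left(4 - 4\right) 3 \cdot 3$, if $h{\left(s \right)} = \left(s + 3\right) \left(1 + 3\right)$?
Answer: $0$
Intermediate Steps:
$h{\left(s \right)} = 12 + 4 s$ ($h{\left(s \right)} = \left(3 + s\right) 4 = 12 + 4 s$)
$h{\left(-2 \right)} \left(-50\right) \left(4 - 4\right) 3 \cdot 3 = \left(12 + 4 \left(-2\right)\right) \left(-50\right) \left(4 - 4\right) 3 \cdot 3 = \left(12 - 8\right) \left(-50\right) 0 \cdot 9 = 4 \left(-50\right) 0 = \left(-200\right) 0 = 0$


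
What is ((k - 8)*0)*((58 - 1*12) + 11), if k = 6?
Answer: 0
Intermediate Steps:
((k - 8)*0)*((58 - 1*12) + 11) = ((6 - 8)*0)*((58 - 1*12) + 11) = (-2*0)*((58 - 12) + 11) = 0*(46 + 11) = 0*57 = 0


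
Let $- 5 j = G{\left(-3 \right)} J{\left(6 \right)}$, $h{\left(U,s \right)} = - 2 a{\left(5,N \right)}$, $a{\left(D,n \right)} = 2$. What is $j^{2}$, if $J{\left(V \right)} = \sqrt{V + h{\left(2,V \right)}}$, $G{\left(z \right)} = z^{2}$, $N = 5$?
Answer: $\frac{162}{25} \approx 6.48$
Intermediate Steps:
$h{\left(U,s \right)} = -4$ ($h{\left(U,s \right)} = \left(-2\right) 2 = -4$)
$J{\left(V \right)} = \sqrt{-4 + V}$ ($J{\left(V \right)} = \sqrt{V - 4} = \sqrt{-4 + V}$)
$j = - \frac{9 \sqrt{2}}{5}$ ($j = - \frac{\left(-3\right)^{2} \sqrt{-4 + 6}}{5} = - \frac{9 \sqrt{2}}{5} \approx -2.5456$)
$j^{2} = \left(- \frac{9 \sqrt{2}}{5}\right)^{2} = \frac{162}{25}$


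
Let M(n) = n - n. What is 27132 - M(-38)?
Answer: 27132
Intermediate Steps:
M(n) = 0
27132 - M(-38) = 27132 - 1*0 = 27132 + 0 = 27132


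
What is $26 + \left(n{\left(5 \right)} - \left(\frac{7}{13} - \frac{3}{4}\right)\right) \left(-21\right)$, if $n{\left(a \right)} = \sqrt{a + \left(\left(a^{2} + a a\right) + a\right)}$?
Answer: $\frac{1121}{52} - 42 \sqrt{15} \approx -141.11$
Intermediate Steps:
$n{\left(a \right)} = \sqrt{2 a + 2 a^{2}}$ ($n{\left(a \right)} = \sqrt{a + \left(\left(a^{2} + a^{2}\right) + a\right)} = \sqrt{a + \left(2 a^{2} + a\right)} = \sqrt{a + \left(a + 2 a^{2}\right)} = \sqrt{2 a + 2 a^{2}}$)
$26 + \left(n{\left(5 \right)} - \left(\frac{7}{13} - \frac{3}{4}\right)\right) \left(-21\right) = 26 + \left(\sqrt{2} \sqrt{5 \left(1 + 5\right)} - \left(\frac{7}{13} - \frac{3}{4}\right)\right) \left(-21\right) = 26 + \left(\sqrt{2} \sqrt{5 \cdot 6} - \left(7 \cdot \frac{1}{13} - \frac{3}{4}\right)\right) \left(-21\right) = 26 + \left(\sqrt{2} \sqrt{30} - \left(\frac{7}{13} - \frac{3}{4}\right)\right) \left(-21\right) = 26 + \left(2 \sqrt{15} - - \frac{11}{52}\right) \left(-21\right) = 26 + \left(2 \sqrt{15} + \frac{11}{52}\right) \left(-21\right) = 26 + \left(\frac{11}{52} + 2 \sqrt{15}\right) \left(-21\right) = 26 - \left(\frac{231}{52} + 42 \sqrt{15}\right) = \frac{1121}{52} - 42 \sqrt{15}$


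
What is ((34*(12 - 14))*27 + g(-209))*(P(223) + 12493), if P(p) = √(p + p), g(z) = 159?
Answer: -20950761 - 1677*√446 ≈ -2.0986e+7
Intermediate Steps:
P(p) = √2*√p (P(p) = √(2*p) = √2*√p)
((34*(12 - 14))*27 + g(-209))*(P(223) + 12493) = ((34*(12 - 14))*27 + 159)*(√2*√223 + 12493) = ((34*(-2))*27 + 159)*(√446 + 12493) = (-68*27 + 159)*(12493 + √446) = (-1836 + 159)*(12493 + √446) = -1677*(12493 + √446) = -20950761 - 1677*√446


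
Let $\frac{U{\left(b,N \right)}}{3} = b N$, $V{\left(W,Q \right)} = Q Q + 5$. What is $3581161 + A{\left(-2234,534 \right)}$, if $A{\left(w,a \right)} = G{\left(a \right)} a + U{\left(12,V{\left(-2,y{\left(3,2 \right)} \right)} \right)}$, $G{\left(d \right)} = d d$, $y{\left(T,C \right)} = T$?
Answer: $155854969$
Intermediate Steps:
$V{\left(W,Q \right)} = 5 + Q^{2}$ ($V{\left(W,Q \right)} = Q^{2} + 5 = 5 + Q^{2}$)
$U{\left(b,N \right)} = 3 N b$ ($U{\left(b,N \right)} = 3 b N = 3 N b$)
$G{\left(d \right)} = d^{2}$
$A{\left(w,a \right)} = 504 + a^{3}$ ($A{\left(w,a \right)} = a^{2} a + 3 \left(5 + 3^{2}\right) 12 = a^{3} + 3 \left(5 + 9\right) 12 = a^{3} + 3 \cdot 14 \cdot 12 = a^{3} + 504 = 504 + a^{3}$)
$3581161 + A{\left(-2234,534 \right)} = 3581161 + \left(504 + 534^{3}\right) = 3581161 + \left(504 + 152273304\right) = 3581161 + 152273808 = 155854969$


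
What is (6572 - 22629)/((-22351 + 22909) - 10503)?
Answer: 16057/9945 ≈ 1.6146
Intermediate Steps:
(6572 - 22629)/((-22351 + 22909) - 10503) = -16057/(558 - 10503) = -16057/(-9945) = -16057*(-1/9945) = 16057/9945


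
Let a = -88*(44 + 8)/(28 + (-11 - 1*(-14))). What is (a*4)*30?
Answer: -549120/31 ≈ -17714.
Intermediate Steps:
a = -4576/31 (a = -88*52/(28 + (-11 + 14)) = -88*52/(28 + 3) = -88/(31*(1/52)) = -88/31/52 = -88*52/31 = -4576/31 ≈ -147.61)
(a*4)*30 = -4576/31*4*30 = -18304/31*30 = -549120/31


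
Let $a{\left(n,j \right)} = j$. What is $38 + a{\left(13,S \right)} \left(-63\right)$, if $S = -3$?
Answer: $227$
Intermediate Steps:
$38 + a{\left(13,S \right)} \left(-63\right) = 38 - -189 = 38 + 189 = 227$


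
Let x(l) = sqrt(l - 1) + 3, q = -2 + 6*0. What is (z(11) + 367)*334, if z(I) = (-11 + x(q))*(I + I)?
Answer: 63794 + 7348*I*sqrt(3) ≈ 63794.0 + 12727.0*I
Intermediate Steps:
q = -2 (q = -2 + 0 = -2)
x(l) = 3 + sqrt(-1 + l) (x(l) = sqrt(-1 + l) + 3 = 3 + sqrt(-1 + l))
z(I) = 2*I*(-8 + I*sqrt(3)) (z(I) = (-11 + (3 + sqrt(-1 - 2)))*(I + I) = (-11 + (3 + sqrt(-3)))*(2*I) = (-11 + (3 + I*sqrt(3)))*(2*I) = (-8 + I*sqrt(3))*(2*I) = 2*I*(-8 + I*sqrt(3)))
(z(11) + 367)*334 = (2*11*(-8 + I*sqrt(3)) + 367)*334 = ((-176 + 22*I*sqrt(3)) + 367)*334 = (191 + 22*I*sqrt(3))*334 = 63794 + 7348*I*sqrt(3)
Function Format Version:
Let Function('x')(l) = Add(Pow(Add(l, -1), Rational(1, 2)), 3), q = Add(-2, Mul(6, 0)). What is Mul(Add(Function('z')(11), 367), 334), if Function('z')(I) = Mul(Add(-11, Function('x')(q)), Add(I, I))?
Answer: Add(63794, Mul(7348, I, Pow(3, Rational(1, 2)))) ≈ Add(63794., Mul(12727., I))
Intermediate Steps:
q = -2 (q = Add(-2, 0) = -2)
Function('x')(l) = Add(3, Pow(Add(-1, l), Rational(1, 2))) (Function('x')(l) = Add(Pow(Add(-1, l), Rational(1, 2)), 3) = Add(3, Pow(Add(-1, l), Rational(1, 2))))
Function('z')(I) = Mul(2, I, Add(-8, Mul(I, Pow(3, Rational(1, 2))))) (Function('z')(I) = Mul(Add(-11, Add(3, Pow(Add(-1, -2), Rational(1, 2)))), Add(I, I)) = Mul(Add(-11, Add(3, Pow(-3, Rational(1, 2)))), Mul(2, I)) = Mul(Add(-11, Add(3, Mul(I, Pow(3, Rational(1, 2))))), Mul(2, I)) = Mul(Add(-8, Mul(I, Pow(3, Rational(1, 2)))), Mul(2, I)) = Mul(2, I, Add(-8, Mul(I, Pow(3, Rational(1, 2))))))
Mul(Add(Function('z')(11), 367), 334) = Mul(Add(Mul(2, 11, Add(-8, Mul(I, Pow(3, Rational(1, 2))))), 367), 334) = Mul(Add(Add(-176, Mul(22, I, Pow(3, Rational(1, 2)))), 367), 334) = Mul(Add(191, Mul(22, I, Pow(3, Rational(1, 2)))), 334) = Add(63794, Mul(7348, I, Pow(3, Rational(1, 2))))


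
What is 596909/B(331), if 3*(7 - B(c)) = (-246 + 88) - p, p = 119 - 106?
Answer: 596909/64 ≈ 9326.7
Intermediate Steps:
p = 13
B(c) = 64 (B(c) = 7 - ((-246 + 88) - 1*13)/3 = 7 - (-158 - 13)/3 = 7 - 1/3*(-171) = 7 + 57 = 64)
596909/B(331) = 596909/64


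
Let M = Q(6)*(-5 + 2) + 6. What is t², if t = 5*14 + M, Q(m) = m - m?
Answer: 5776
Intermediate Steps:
Q(m) = 0
M = 6 (M = 0*(-5 + 2) + 6 = 0*(-3) + 6 = 0 + 6 = 6)
t = 76 (t = 5*14 + 6 = 70 + 6 = 76)
t² = 76² = 5776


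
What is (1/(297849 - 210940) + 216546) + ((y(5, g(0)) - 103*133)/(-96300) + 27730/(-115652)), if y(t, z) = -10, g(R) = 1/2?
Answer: 52400347460941187903/241982632007100 ≈ 2.1655e+5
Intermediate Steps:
g(R) = ½
(1/(297849 - 210940) + 216546) + ((y(5, g(0)) - 103*133)/(-96300) + 27730/(-115652)) = (1/(297849 - 210940) + 216546) + ((-10 - 103*133)/(-96300) + 27730/(-115652)) = (1/86909 + 216546) + ((-10 - 13699)*(-1/96300) + 27730*(-1/115652)) = (1/86909 + 216546) + (-13709*(-1/96300) - 13865/57826) = 18819796315/86909 + (13709/96300 - 13865/57826) = 18819796315/86909 - 271231433/2784321900 = 52400347460941187903/241982632007100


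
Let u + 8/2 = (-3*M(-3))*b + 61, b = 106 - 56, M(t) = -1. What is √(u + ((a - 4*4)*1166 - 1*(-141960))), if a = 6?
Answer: √130507 ≈ 361.26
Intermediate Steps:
b = 50
u = 207 (u = -4 + (-3*(-1)*50 + 61) = -4 + (3*50 + 61) = -4 + (150 + 61) = -4 + 211 = 207)
√(u + ((a - 4*4)*1166 - 1*(-141960))) = √(207 + ((6 - 4*4)*1166 - 1*(-141960))) = √(207 + ((6 - 16)*1166 + 141960)) = √(207 + (-10*1166 + 141960)) = √(207 + (-11660 + 141960)) = √(207 + 130300) = √130507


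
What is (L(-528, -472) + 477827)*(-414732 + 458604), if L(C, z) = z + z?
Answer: 20921810976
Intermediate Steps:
L(C, z) = 2*z
(L(-528, -472) + 477827)*(-414732 + 458604) = (2*(-472) + 477827)*(-414732 + 458604) = (-944 + 477827)*43872 = 476883*43872 = 20921810976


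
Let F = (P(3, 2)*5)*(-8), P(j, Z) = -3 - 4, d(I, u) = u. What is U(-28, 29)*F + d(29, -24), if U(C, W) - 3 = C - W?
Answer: -15144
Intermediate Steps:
P(j, Z) = -7
U(C, W) = 3 + C - W (U(C, W) = 3 + (C - W) = 3 + C - W)
F = 280 (F = -7*5*(-8) = -35*(-8) = 280)
U(-28, 29)*F + d(29, -24) = (3 - 28 - 1*29)*280 - 24 = (3 - 28 - 29)*280 - 24 = -54*280 - 24 = -15120 - 24 = -15144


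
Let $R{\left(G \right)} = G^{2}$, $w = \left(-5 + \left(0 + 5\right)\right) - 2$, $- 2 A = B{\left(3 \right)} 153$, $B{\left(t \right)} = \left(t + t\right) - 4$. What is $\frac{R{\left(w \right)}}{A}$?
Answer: $- \frac{4}{153} \approx -0.026144$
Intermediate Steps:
$B{\left(t \right)} = -4 + 2 t$ ($B{\left(t \right)} = 2 t - 4 = -4 + 2 t$)
$A = -153$ ($A = - \frac{\left(-4 + 2 \cdot 3\right) 153}{2} = - \frac{\left(-4 + 6\right) 153}{2} = - \frac{2 \cdot 153}{2} = \left(- \frac{1}{2}\right) 306 = -153$)
$w = -2$ ($w = \left(-5 + 5\right) - 2 = 0 - 2 = -2$)
$\frac{R{\left(w \right)}}{A} = \frac{\left(-2\right)^{2}}{-153} = 4 \left(- \frac{1}{153}\right) = - \frac{4}{153}$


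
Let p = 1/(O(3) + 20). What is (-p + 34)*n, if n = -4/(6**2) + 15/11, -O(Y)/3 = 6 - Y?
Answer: 46252/1089 ≈ 42.472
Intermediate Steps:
O(Y) = -18 + 3*Y (O(Y) = -3*(6 - Y) = -18 + 3*Y)
p = 1/11 (p = 1/((-18 + 3*3) + 20) = 1/((-18 + 9) + 20) = 1/(-9 + 20) = 1/11 ≈ 0.090909)
n = 124/99 (n = -4/36 + 15*(1/11) = -4*1/36 + 15/11 = -1/9 + 15/11 = 124/99 ≈ 1.2525)
(-p + 34)*n = (-1*1/11 + 34)*(124/99) = (-1/11 + 34)*(124/99) = (373/11)*(124/99) = 46252/1089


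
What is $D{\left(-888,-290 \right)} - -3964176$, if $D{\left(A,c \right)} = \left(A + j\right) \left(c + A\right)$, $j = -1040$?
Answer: $6235360$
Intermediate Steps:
$D{\left(A,c \right)} = \left(-1040 + A\right) \left(A + c\right)$ ($D{\left(A,c \right)} = \left(A - 1040\right) \left(c + A\right) = \left(-1040 + A\right) \left(A + c\right)$)
$D{\left(-888,-290 \right)} - -3964176 = \left(\left(-888\right)^{2} - -923520 - -301600 - -257520\right) - -3964176 = \left(788544 + 923520 + 301600 + 257520\right) + 3964176 = 2271184 + 3964176 = 6235360$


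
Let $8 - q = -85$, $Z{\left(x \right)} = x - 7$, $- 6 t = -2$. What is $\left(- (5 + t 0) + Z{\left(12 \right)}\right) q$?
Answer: $0$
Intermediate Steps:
$t = \frac{1}{3}$ ($t = \left(- \frac{1}{6}\right) \left(-2\right) = \frac{1}{3} \approx 0.33333$)
$Z{\left(x \right)} = -7 + x$
$q = 93$ ($q = 8 - -85 = 8 + 85 = 93$)
$\left(- (5 + t 0) + Z{\left(12 \right)}\right) q = \left(- (5 + \frac{1}{3} \cdot 0) + \left(-7 + 12\right)\right) 93 = \left(- (5 + 0) + 5\right) 93 = \left(\left(-1\right) 5 + 5\right) 93 = \left(-5 + 5\right) 93 = 0 \cdot 93 = 0$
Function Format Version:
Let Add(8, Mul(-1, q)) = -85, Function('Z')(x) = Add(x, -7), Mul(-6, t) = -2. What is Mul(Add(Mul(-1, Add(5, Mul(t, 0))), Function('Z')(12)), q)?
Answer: 0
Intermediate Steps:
t = Rational(1, 3) (t = Mul(Rational(-1, 6), -2) = Rational(1, 3) ≈ 0.33333)
Function('Z')(x) = Add(-7, x)
q = 93 (q = Add(8, Mul(-1, -85)) = Add(8, 85) = 93)
Mul(Add(Mul(-1, Add(5, Mul(t, 0))), Function('Z')(12)), q) = Mul(Add(Mul(-1, Add(5, Mul(Rational(1, 3), 0))), Add(-7, 12)), 93) = Mul(Add(Mul(-1, Add(5, 0)), 5), 93) = Mul(Add(Mul(-1, 5), 5), 93) = Mul(Add(-5, 5), 93) = Mul(0, 93) = 0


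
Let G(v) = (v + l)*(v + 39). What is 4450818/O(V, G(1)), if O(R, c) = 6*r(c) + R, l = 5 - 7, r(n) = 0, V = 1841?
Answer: 4450818/1841 ≈ 2417.6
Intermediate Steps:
l = -2
G(v) = (-2 + v)*(39 + v) (G(v) = (v - 2)*(v + 39) = (-2 + v)*(39 + v))
O(R, c) = R (O(R, c) = 6*0 + R = 0 + R = R)
4450818/O(V, G(1)) = 4450818/1841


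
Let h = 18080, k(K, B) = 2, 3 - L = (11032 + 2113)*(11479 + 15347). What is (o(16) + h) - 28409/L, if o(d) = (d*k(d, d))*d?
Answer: 6556055472473/352627767 ≈ 18592.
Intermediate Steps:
L = -352627767 (L = 3 - (11032 + 2113)*(11479 + 15347) = 3 - 13145*26826 = 3 - 1*352627770 = 3 - 352627770 = -352627767)
o(d) = 2*d² (o(d) = (d*2)*d = (2*d)*d = 2*d²)
(o(16) + h) - 28409/L = (2*16² + 18080) - 28409/(-352627767) = (2*256 + 18080) - 28409*(-1/352627767) = (512 + 18080) + 28409/352627767 = 18592 + 28409/352627767 = 6556055472473/352627767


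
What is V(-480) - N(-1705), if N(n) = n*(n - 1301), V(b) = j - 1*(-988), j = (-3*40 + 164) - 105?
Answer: -5124303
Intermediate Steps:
j = -61 (j = (-120 + 164) - 105 = 44 - 105 = -61)
V(b) = 927 (V(b) = -61 - 1*(-988) = -61 + 988 = 927)
N(n) = n*(-1301 + n)
V(-480) - N(-1705) = 927 - (-1705)*(-1301 - 1705) = 927 - (-1705)*(-3006) = 927 - 1*5125230 = 927 - 5125230 = -5124303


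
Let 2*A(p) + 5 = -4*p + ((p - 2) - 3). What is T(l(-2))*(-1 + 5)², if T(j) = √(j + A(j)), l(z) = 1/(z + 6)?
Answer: 4*I*√82 ≈ 36.222*I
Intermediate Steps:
A(p) = -5 - 3*p/2 (A(p) = -5/2 + (-4*p + ((p - 2) - 3))/2 = -5/2 + (-4*p + ((-2 + p) - 3))/2 = -5/2 + (-4*p + (-5 + p))/2 = -5/2 + (-5 - 3*p)/2 = -5/2 + (-5/2 - 3*p/2) = -5 - 3*p/2)
l(z) = 1/(6 + z)
T(j) = √(-5 - j/2) (T(j) = √(j + (-5 - 3*j/2)) = √(-5 - j/2))
T(l(-2))*(-1 + 5)² = (√(-20 - 2/(6 - 2))/2)*(-1 + 5)² = (√(-20 - 2/4)/2)*4² = (√(-20 - 2*¼)/2)*16 = (√(-20 - ½)/2)*16 = (√(-41/2)/2)*16 = ((I*√82/2)/2)*16 = (I*√82/4)*16 = 4*I*√82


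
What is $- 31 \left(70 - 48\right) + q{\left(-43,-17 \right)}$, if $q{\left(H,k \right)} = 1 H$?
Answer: $-725$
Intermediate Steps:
$q{\left(H,k \right)} = H$
$- 31 \left(70 - 48\right) + q{\left(-43,-17 \right)} = - 31 \left(70 - 48\right) - 43 = \left(-31\right) 22 - 43 = -682 - 43 = -725$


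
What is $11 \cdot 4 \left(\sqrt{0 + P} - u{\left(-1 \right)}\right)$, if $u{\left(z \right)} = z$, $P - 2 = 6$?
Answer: $44 + 88 \sqrt{2} \approx 168.45$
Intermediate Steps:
$P = 8$ ($P = 2 + 6 = 8$)
$11 \cdot 4 \left(\sqrt{0 + P} - u{\left(-1 \right)}\right) = 11 \cdot 4 \left(\sqrt{0 + 8} - -1\right) = 44 \left(\sqrt{8} + 1\right) = 44 \left(2 \sqrt{2} + 1\right) = 44 \left(1 + 2 \sqrt{2}\right) = 44 + 88 \sqrt{2}$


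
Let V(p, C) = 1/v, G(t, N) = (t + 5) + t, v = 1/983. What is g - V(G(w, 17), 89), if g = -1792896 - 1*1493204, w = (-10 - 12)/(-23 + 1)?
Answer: -3287083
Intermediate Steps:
v = 1/983 ≈ 0.0010173
w = 1 (w = -22/(-22) = -22*(-1/22) = 1)
G(t, N) = 5 + 2*t (G(t, N) = (5 + t) + t = 5 + 2*t)
V(p, C) = 983 (V(p, C) = 1/(1/983) = 983)
g = -3286100 (g = -1792896 - 1493204 = -3286100)
g - V(G(w, 17), 89) = -3286100 - 1*983 = -3286100 - 983 = -3287083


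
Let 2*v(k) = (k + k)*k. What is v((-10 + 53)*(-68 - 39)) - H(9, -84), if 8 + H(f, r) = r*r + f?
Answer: 21162144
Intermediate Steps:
v(k) = k**2 (v(k) = ((k + k)*k)/2 = ((2*k)*k)/2 = (2*k**2)/2 = k**2)
H(f, r) = -8 + f + r**2 (H(f, r) = -8 + (r*r + f) = -8 + (r**2 + f) = -8 + (f + r**2) = -8 + f + r**2)
v((-10 + 53)*(-68 - 39)) - H(9, -84) = ((-10 + 53)*(-68 - 39))**2 - (-8 + 9 + (-84)**2) = (43*(-107))**2 - (-8 + 9 + 7056) = (-4601)**2 - 1*7057 = 21169201 - 7057 = 21162144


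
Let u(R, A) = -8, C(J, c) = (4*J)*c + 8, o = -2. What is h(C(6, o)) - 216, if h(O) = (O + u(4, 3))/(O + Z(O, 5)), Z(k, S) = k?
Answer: -1077/5 ≈ -215.40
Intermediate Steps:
C(J, c) = 8 + 4*J*c (C(J, c) = 4*J*c + 8 = 8 + 4*J*c)
h(O) = (-8 + O)/(2*O) (h(O) = (O - 8)/(O + O) = (-8 + O)/((2*O)) = (-8 + O)*(1/(2*O)) = (-8 + O)/(2*O))
h(C(6, o)) - 216 = (-8 + (8 + 4*6*(-2)))/(2*(8 + 4*6*(-2))) - 216 = (-8 + (8 - 48))/(2*(8 - 48)) - 216 = (½)*(-8 - 40)/(-40) - 216 = (½)*(-1/40)*(-48) - 216 = ⅗ - 216 = -1077/5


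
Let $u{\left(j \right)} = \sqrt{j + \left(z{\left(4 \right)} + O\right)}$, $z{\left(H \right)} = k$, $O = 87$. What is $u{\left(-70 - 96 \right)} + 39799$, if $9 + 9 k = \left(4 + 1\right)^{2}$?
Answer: $39799 + \frac{i \sqrt{695}}{3} \approx 39799.0 + 8.7876 i$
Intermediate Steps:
$k = \frac{16}{9}$ ($k = -1 + \frac{\left(4 + 1\right)^{2}}{9} = -1 + \frac{5^{2}}{9} = -1 + \frac{1}{9} \cdot 25 = -1 + \frac{25}{9} = \frac{16}{9} \approx 1.7778$)
$z{\left(H \right)} = \frac{16}{9}$
$u{\left(j \right)} = \sqrt{\frac{799}{9} + j}$ ($u{\left(j \right)} = \sqrt{j + \left(\frac{16}{9} + 87\right)} = \sqrt{j + \frac{799}{9}} = \sqrt{\frac{799}{9} + j}$)
$u{\left(-70 - 96 \right)} + 39799 = \frac{\sqrt{799 + 9 \left(-70 - 96\right)}}{3} + 39799 = \frac{\sqrt{799 + 9 \left(-166\right)}}{3} + 39799 = \frac{\sqrt{799 - 1494}}{3} + 39799 = \frac{\sqrt{-695}}{3} + 39799 = \frac{i \sqrt{695}}{3} + 39799 = 39799 + \frac{i \sqrt{695}}{3}$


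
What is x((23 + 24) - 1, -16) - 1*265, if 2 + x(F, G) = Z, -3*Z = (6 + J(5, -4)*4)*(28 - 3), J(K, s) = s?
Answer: -551/3 ≈ -183.67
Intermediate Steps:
Z = 250/3 (Z = -(6 - 4*4)*(28 - 3)/3 = -(6 - 16)*25/3 = -(-10)*25/3 = -1/3*(-250) = 250/3 ≈ 83.333)
x(F, G) = 244/3 (x(F, G) = -2 + 250/3 = 244/3)
x((23 + 24) - 1, -16) - 1*265 = 244/3 - 1*265 = 244/3 - 265 = -551/3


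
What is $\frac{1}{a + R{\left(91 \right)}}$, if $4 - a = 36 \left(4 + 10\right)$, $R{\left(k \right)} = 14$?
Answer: $- \frac{1}{486} \approx -0.0020576$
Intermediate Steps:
$a = -500$ ($a = 4 - 36 \left(4 + 10\right) = 4 - 36 \cdot 14 = 4 - 504 = -500$)
$\frac{1}{a + R{\left(91 \right)}} = \frac{1}{-500 + 14} = \frac{1}{-486} = - \frac{1}{486}$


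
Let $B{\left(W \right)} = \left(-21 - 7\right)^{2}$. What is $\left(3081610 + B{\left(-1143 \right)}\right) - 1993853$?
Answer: $1088541$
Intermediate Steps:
$B{\left(W \right)} = 784$ ($B{\left(W \right)} = \left(-28\right)^{2} = 784$)
$\left(3081610 + B{\left(-1143 \right)}\right) - 1993853 = \left(3081610 + 784\right) - 1993853 = 3082394 - 1993853 = 1088541$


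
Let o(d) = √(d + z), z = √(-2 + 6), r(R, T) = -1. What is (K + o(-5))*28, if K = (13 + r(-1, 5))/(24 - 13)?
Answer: 336/11 + 28*I*√3 ≈ 30.545 + 48.497*I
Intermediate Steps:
z = 2 (z = √4 = 2)
o(d) = √(2 + d) (o(d) = √(d + 2) = √(2 + d))
K = 12/11 (K = (13 - 1)/(24 - 13) = 12/11 ≈ 1.0909)
(K + o(-5))*28 = (12/11 + √(2 - 5))*28 = (12/11 + √(-3))*28 = (12/11 + I*√3)*28 = 336/11 + 28*I*√3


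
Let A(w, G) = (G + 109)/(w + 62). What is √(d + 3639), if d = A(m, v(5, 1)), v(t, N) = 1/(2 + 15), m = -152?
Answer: 2*√6570755/85 ≈ 60.314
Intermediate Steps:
v(t, N) = 1/17
A(w, G) = (109 + G)/(62 + w)
d = -103/85 (d = (109 + 1/17)/(62 - 152) = (1854/17)/(-90) = -1/90*1854/17 = -103/85 ≈ -1.2118)
√(d + 3639) = √(-103/85 + 3639) = √(309212/85) = 2*√6570755/85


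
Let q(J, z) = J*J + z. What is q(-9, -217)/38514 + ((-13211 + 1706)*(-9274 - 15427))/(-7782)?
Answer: -1824183723487/49952658 ≈ -36518.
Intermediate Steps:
q(J, z) = z + J² (q(J, z) = J² + z = z + J²)
q(-9, -217)/38514 + ((-13211 + 1706)*(-9274 - 15427))/(-7782) = (-217 + (-9)²)/38514 + ((-13211 + 1706)*(-9274 - 15427))/(-7782) = (-217 + 81)*(1/38514) - 11505*(-24701)*(-1/7782) = -136*1/38514 + 284185005*(-1/7782) = -68/19257 - 94728335/2594 = -1824183723487/49952658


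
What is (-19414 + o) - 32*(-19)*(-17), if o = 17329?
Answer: -12421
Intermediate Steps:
(-19414 + o) - 32*(-19)*(-17) = (-19414 + 17329) - 32*(-19)*(-17) = -2085 + 608*(-17) = -2085 - 10336 = -12421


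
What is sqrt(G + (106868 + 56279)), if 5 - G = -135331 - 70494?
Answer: sqrt(368977) ≈ 607.43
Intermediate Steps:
G = 205830 (G = 5 - (-135331 - 70494) = 5 - 1*(-205825) = 5 + 205825 = 205830)
sqrt(G + (106868 + 56279)) = sqrt(205830 + (106868 + 56279)) = sqrt(205830 + 163147) = sqrt(368977)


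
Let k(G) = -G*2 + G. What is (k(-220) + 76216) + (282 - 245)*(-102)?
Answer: 72662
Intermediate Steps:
k(G) = -G (k(G) = -2*G + G = -G)
(k(-220) + 76216) + (282 - 245)*(-102) = (-1*(-220) + 76216) + (282 - 245)*(-102) = (220 + 76216) + 37*(-102) = 76436 - 3774 = 72662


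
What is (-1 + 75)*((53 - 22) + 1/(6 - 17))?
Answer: 25160/11 ≈ 2287.3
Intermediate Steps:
(-1 + 75)*((53 - 22) + 1/(6 - 17)) = 74*(31 + 1/(-11)) = 74*(31 - 1/11) = 74*(340/11) = 25160/11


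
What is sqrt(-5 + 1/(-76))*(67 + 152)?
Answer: 219*I*sqrt(7239)/38 ≈ 490.34*I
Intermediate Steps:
sqrt(-5 + 1/(-76))*(67 + 152) = sqrt(-5 - 1/76)*219 = sqrt(-381/76)*219 = (I*sqrt(7239)/38)*219 = 219*I*sqrt(7239)/38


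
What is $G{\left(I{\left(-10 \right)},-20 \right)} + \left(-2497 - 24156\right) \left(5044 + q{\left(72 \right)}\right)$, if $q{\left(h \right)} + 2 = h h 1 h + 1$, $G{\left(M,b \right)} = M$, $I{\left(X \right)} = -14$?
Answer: $-10082590037$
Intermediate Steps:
$q{\left(h \right)} = -1 + h^{3}$ ($q{\left(h \right)} = -2 + \left(h h 1 h + 1\right) = -2 + \left(h^{2} \cdot 1 h + 1\right) = -2 + \left(h^{2} h + 1\right) = -2 + \left(h^{3} + 1\right) = -2 + \left(1 + h^{3}\right) = -1 + h^{3}$)
$G{\left(I{\left(-10 \right)},-20 \right)} + \left(-2497 - 24156\right) \left(5044 + q{\left(72 \right)}\right) = -14 + \left(-2497 - 24156\right) \left(5044 - \left(1 - 72^{3}\right)\right) = -14 - 26653 \left(5044 + \left(-1 + 373248\right)\right) = -14 - 26653 \left(5044 + 373247\right) = -14 - 10082590023 = -10082590037$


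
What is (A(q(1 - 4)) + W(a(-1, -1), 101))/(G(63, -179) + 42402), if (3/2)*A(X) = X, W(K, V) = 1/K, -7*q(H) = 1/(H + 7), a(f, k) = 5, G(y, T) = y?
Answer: 37/8917650 ≈ 4.1491e-6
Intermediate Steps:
q(H) = -1/(7*(7 + H)) (q(H) = -1/(7*(H + 7)) = -1/(7*(7 + H)))
A(X) = 2*X/3
(A(q(1 - 4)) + W(a(-1, -1), 101))/(G(63, -179) + 42402) = (2*(-1/(49 + 7*(1 - 4)))/3 + 1/5)/(63 + 42402) = (2*(-1/(49 + 7*(-3)))/3 + 1/5)/42465 = (2*(-1/(49 - 21))/3 + 1/5)*(1/42465) = (2*(-1/28)/3 + 1/5)*(1/42465) = (2*(-1*1/28)/3 + 1/5)*(1/42465) = ((2/3)*(-1/28) + 1/5)*(1/42465) = (-1/42 + 1/5)*(1/42465) = (37/210)*(1/42465) = 37/8917650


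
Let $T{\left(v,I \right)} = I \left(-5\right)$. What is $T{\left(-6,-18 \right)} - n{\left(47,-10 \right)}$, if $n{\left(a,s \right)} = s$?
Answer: $100$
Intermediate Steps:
$T{\left(v,I \right)} = - 5 I$
$T{\left(-6,-18 \right)} - n{\left(47,-10 \right)} = \left(-5\right) \left(-18\right) - -10 = 90 + 10 = 100$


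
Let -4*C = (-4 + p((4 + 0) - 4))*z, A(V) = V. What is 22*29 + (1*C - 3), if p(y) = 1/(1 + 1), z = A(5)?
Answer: 5115/8 ≈ 639.38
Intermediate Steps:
z = 5
p(y) = ½ (p(y) = 1/2 = ½)
C = 35/8 (C = -(-4 + ½)*5/4 = -(-7)*5/8 = -¼*(-35/2) = 35/8 ≈ 4.3750)
22*29 + (1*C - 3) = 22*29 + (1*(35/8) - 3) = 638 + (35/8 - 3) = 638 + 11/8 = 5115/8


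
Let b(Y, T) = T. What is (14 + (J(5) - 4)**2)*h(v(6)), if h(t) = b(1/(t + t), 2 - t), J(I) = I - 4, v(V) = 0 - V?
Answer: 184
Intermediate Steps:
v(V) = -V
J(I) = -4 + I
h(t) = 2 - t
(14 + (J(5) - 4)**2)*h(v(6)) = (14 + ((-4 + 5) - 4)**2)*(2 - (-1)*6) = (14 + (1 - 4)**2)*(2 - 1*(-6)) = (14 + (-3)**2)*(2 + 6) = (14 + 9)*8 = 23*8 = 184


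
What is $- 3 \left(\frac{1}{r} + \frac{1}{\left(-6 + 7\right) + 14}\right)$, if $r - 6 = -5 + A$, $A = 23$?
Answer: $- \frac{13}{40} \approx -0.325$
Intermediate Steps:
$r = 24$ ($r = 6 + \left(-5 + 23\right) = 6 + 18 = 24$)
$- 3 \left(\frac{1}{r} + \frac{1}{\left(-6 + 7\right) + 14}\right) = - 3 \left(\frac{1}{24} + \frac{1}{\left(-6 + 7\right) + 14}\right) = - 3 \left(\frac{1}{24} + \frac{1}{1 + 14}\right) = - 3 \left(\frac{1}{24} + \frac{1}{15}\right) = \left(-3\right) \frac{13}{120} = - \frac{13}{40}$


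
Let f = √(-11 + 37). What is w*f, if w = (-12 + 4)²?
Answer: 64*√26 ≈ 326.34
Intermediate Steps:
f = √26 ≈ 5.0990
w = 64 (w = (-8)² = 64)
w*f = 64*√26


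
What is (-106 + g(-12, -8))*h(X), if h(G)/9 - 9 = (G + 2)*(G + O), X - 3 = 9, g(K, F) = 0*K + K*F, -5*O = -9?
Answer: -18198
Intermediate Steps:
O = 9/5 (O = -⅕*(-9) = 9/5 ≈ 1.8000)
g(K, F) = F*K (g(K, F) = 0 + F*K = F*K)
X = 12 (X = 3 + 9 = 12)
h(G) = 81 + 9*(2 + G)*(9/5 + G) (h(G) = 81 + 9*((G + 2)*(G + 9/5)) = 81 + 9*((2 + G)*(9/5 + G)) = 81 + 9*(2 + G)*(9/5 + G))
(-106 + g(-12, -8))*h(X) = (-106 - 8*(-12))*(567/5 + 9*12² + (171/5)*12) = (-106 + 96)*(567/5 + 9*144 + 2052/5) = -10*(567/5 + 1296 + 2052/5) = -10*9099/5 = -18198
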